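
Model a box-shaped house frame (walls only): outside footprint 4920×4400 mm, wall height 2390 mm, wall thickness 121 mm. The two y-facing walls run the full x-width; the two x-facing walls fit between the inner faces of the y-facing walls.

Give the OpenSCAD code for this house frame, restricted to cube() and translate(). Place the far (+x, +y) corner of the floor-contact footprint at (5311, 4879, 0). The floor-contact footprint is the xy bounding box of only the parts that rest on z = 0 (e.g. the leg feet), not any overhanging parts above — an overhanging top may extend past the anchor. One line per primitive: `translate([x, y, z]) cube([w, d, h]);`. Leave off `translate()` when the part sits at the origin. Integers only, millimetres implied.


translate([391, 479, 0]) cube([4920, 121, 2390]);
translate([391, 4758, 0]) cube([4920, 121, 2390]);
translate([391, 600, 0]) cube([121, 4158, 2390]);
translate([5190, 600, 0]) cube([121, 4158, 2390]);


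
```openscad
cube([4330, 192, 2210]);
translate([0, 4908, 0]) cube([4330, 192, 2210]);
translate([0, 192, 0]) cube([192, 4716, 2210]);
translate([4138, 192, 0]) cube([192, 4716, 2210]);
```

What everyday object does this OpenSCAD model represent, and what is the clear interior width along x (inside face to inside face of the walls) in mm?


A house (or room) frame. The interior width is 3946 mm.

Four 2210 mm walls enclosing a rectangle with no floor or roof — a room or house frame. Outside width is 4330 mm and wall thickness is 192 mm, so the interior width is 4330 − 2 × 192 = 3946 mm.


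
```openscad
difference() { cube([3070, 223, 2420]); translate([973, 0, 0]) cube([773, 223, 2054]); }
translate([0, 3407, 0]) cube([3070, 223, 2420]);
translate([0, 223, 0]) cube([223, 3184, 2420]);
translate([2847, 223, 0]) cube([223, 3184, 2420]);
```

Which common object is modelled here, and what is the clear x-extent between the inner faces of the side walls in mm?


A single room. The interior width is 2624 mm.

Four walls enclosing a rectangle with a door in the front wall — a room. Outside width 3070 minus two 223 mm walls gives 2624 mm.


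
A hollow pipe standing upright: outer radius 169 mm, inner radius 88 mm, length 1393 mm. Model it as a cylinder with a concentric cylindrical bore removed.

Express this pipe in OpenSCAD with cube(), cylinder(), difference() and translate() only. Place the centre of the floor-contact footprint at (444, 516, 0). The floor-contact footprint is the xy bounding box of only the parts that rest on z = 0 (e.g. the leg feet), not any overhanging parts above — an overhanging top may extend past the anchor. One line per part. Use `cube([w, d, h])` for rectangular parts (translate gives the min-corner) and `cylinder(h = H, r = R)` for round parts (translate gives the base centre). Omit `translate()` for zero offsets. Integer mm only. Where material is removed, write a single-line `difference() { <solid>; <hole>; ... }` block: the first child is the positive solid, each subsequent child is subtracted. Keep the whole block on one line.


difference() { translate([444, 516, 0]) cylinder(h = 1393, r = 169); translate([444, 516, 0]) cylinder(h = 1393, r = 88); }


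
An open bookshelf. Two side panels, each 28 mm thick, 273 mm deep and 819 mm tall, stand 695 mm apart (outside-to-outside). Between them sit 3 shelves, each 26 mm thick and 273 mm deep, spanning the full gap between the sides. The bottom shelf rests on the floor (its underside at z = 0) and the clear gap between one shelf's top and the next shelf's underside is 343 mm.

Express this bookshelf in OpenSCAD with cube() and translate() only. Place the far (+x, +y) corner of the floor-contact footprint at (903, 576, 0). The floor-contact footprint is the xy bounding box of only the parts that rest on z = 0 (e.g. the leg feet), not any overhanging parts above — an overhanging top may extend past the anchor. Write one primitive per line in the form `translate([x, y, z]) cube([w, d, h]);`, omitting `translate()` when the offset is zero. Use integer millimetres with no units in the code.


translate([208, 303, 0]) cube([28, 273, 819]);
translate([875, 303, 0]) cube([28, 273, 819]);
translate([236, 303, 0]) cube([639, 273, 26]);
translate([236, 303, 369]) cube([639, 273, 26]);
translate([236, 303, 738]) cube([639, 273, 26]);


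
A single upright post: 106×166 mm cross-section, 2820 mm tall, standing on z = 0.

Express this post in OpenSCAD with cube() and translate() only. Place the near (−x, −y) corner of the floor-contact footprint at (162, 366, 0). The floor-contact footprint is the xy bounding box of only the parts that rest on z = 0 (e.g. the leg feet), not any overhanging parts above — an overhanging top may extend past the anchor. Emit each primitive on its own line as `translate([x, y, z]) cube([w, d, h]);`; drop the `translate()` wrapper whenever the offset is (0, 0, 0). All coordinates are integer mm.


translate([162, 366, 0]) cube([106, 166, 2820]);


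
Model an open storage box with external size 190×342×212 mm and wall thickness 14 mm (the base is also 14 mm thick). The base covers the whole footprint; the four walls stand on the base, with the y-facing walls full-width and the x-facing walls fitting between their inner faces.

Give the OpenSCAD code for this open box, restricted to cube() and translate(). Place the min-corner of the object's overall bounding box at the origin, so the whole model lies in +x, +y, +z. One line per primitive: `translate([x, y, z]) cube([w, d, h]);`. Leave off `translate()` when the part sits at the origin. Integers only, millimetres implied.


cube([190, 342, 14]);
translate([0, 0, 14]) cube([190, 14, 198]);
translate([0, 328, 14]) cube([190, 14, 198]);
translate([0, 14, 14]) cube([14, 314, 198]);
translate([176, 14, 14]) cube([14, 314, 198]);


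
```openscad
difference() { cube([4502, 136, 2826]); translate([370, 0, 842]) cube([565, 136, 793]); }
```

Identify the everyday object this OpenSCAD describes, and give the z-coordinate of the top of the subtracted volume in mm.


A wall with a window opening. The window head height is 1635 mm.

A wall with a rectangular opening subtracted — a window. Sill at z = 842, opening 793 mm tall, so the head is at 842 + 793 = 1635 mm.


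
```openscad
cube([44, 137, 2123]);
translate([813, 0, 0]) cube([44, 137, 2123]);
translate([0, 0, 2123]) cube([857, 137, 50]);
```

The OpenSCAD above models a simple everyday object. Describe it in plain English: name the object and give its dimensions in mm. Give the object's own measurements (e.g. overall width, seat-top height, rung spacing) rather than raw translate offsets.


A door frame. The clear opening is 769 mm wide and 2123 mm high. Two 44 mm wide jambs, 137 mm deep, stand either side of the opening from the floor to the top of the opening. A 50 mm thick head sits across the top of both jambs, spanning the full outside width of the frame.


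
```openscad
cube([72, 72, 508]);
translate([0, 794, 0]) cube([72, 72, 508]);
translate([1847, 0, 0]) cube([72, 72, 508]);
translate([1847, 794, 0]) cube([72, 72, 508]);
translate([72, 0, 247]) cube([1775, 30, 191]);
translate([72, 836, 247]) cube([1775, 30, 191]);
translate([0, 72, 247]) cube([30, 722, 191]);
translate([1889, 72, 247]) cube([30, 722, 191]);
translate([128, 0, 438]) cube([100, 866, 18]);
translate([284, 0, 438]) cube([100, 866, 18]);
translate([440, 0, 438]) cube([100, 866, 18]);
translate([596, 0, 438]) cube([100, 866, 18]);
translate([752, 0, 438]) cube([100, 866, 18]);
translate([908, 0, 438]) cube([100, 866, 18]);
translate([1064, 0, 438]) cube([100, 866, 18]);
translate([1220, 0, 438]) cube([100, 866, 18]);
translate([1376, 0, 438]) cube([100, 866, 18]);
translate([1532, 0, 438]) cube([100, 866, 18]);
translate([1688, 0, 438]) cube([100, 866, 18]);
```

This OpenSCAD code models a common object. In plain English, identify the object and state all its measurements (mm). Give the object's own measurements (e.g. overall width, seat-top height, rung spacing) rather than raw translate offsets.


A bed frame 1919 mm long (x) by 866 mm wide (y). Four 72×72 mm corner posts, 508 mm tall, at the corners of the footprint. Four rails of 30 mm thickness and 191 mm height run between adjacent posts with their undersides at z = 247 mm, their outer faces flush with the outside of the frame (the two x-running rails run between the posts' inner faces; the two y-running rails run between the posts' inner faces). 11 slats, each 100 mm wide (x) and 18 mm thick, lie across the top of the two x-running rails, running the full 866 mm width of the frame in y; along x they sit between the end posts with a 56 mm gap after the −x posts and between neighbouring slats, leaving 59 mm before the +x posts.


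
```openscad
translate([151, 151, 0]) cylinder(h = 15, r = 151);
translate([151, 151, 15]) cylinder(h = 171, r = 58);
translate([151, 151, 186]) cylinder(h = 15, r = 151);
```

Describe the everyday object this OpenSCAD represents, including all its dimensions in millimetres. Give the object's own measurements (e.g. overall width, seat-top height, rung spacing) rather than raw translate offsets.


A spool: two coaxial disc flanges of radius 151 mm and thickness 15 mm, joined by a core cylinder of radius 58 mm and height 171 mm. The lower flange rests on z = 0 and the three cylinders share a vertical axis.


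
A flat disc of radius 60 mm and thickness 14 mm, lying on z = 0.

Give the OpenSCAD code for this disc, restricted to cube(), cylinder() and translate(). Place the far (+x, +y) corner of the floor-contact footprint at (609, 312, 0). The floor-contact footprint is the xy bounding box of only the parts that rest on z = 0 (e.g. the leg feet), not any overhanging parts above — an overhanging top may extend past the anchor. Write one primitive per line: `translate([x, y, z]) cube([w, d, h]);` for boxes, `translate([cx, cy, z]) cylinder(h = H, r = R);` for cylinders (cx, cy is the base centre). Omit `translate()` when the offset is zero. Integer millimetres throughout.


translate([549, 252, 0]) cylinder(h = 14, r = 60);


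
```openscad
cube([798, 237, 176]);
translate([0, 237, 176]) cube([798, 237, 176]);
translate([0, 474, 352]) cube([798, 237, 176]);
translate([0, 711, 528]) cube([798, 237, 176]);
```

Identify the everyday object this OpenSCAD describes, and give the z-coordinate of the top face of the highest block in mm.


A staircase. The total rise is 704 mm.

4 identical blocks, each offset up and back from the previous — a staircase. Each step is 176 mm tall and there are 4 of them, so the total rise is 4 × 176 = 704 mm.


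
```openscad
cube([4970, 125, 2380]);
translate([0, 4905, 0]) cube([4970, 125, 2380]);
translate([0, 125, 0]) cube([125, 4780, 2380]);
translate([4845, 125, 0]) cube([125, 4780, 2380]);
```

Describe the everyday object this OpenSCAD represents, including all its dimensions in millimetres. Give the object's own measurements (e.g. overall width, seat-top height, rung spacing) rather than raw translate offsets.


The wall frame of a small rectangular building: four walls, each 2380 mm tall and 125 mm thick, enclosing a footprint 4970 mm (x) by 5030 mm (y) outside-to-outside, with no floor or roof. The front and back walls (the −y and +y sides) span the full width; the two side walls fit between them.


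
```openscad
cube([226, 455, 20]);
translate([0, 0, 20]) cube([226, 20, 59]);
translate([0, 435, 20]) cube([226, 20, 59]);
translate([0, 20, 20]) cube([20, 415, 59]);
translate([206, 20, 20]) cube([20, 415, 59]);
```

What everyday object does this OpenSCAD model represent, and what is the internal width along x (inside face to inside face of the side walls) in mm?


An open box. The internal width is 186 mm.

A 226×455 base slab with four walls standing on it — an open box. The base is 226 mm wide and the walls are 20 mm thick, so the internal width is 226 − 2 × 20 = 186 mm.


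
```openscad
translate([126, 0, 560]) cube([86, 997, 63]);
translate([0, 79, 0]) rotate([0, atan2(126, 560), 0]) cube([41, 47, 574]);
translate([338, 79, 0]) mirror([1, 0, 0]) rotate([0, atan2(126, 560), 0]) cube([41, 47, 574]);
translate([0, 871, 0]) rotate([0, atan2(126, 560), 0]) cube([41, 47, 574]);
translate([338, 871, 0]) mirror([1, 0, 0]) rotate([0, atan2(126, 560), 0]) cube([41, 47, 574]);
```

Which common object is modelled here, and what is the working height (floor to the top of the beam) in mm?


A sawhorse. The overall height is 623 mm.

A beam across two mirrored pairs of raked legs — a sawhorse. The beam's underside is at z = 560 (matching the legs' vertical rise in atan2(126, 560)) and the beam is 63 mm tall, so its top is at 560 + 63 = 623 mm. The raked legs top out at the beam's underside, so that is the highest point.


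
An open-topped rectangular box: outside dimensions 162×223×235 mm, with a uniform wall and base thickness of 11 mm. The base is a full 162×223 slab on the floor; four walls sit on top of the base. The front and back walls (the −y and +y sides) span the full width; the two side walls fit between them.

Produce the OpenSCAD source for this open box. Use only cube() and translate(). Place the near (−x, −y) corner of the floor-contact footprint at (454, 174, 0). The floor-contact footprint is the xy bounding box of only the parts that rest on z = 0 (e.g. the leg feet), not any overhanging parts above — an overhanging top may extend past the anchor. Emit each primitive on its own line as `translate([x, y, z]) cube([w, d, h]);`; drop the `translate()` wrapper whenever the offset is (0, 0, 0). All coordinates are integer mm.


translate([454, 174, 0]) cube([162, 223, 11]);
translate([454, 174, 11]) cube([162, 11, 224]);
translate([454, 386, 11]) cube([162, 11, 224]);
translate([454, 185, 11]) cube([11, 201, 224]);
translate([605, 185, 11]) cube([11, 201, 224]);


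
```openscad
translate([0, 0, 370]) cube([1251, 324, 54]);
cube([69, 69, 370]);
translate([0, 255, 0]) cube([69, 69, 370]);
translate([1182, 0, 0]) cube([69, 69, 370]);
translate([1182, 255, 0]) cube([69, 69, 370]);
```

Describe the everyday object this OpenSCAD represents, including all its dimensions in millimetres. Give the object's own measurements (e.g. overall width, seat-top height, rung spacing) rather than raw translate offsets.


A bench: a 1251×324 mm seat slab, 54 mm thick, top at z = 424 mm, on four 69×69 mm square legs flush with the seat corners and standing on z = 0.


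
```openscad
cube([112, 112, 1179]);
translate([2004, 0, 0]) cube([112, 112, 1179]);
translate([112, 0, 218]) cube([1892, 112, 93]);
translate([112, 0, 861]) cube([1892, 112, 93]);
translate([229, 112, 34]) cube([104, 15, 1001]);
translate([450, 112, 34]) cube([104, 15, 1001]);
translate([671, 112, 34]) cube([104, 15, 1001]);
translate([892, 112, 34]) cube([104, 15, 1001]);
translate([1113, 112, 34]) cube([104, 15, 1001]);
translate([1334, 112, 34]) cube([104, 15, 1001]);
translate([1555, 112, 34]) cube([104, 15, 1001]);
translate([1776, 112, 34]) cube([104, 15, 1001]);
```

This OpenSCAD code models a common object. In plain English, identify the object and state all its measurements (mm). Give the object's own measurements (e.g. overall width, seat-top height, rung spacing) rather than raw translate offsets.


A fence section. Two 112×112 mm posts, 1179 mm tall, stand on the floor with a clear span of 1892 mm between their inner faces. Two horizontal rails of 112×93 mm section span the gap between the posts with their undersides at z = 218 mm and z = 861 mm, flush with the posts' −y face. 8 pickets, each 104 mm wide, 15 mm thick and 1001 mm tall, are fixed to the +y face of the rails with their bottoms at z = 34 mm, spaced across the span with a 117 mm gap after the −x post and between neighbouring pickets, with 124 mm left before the +x post.


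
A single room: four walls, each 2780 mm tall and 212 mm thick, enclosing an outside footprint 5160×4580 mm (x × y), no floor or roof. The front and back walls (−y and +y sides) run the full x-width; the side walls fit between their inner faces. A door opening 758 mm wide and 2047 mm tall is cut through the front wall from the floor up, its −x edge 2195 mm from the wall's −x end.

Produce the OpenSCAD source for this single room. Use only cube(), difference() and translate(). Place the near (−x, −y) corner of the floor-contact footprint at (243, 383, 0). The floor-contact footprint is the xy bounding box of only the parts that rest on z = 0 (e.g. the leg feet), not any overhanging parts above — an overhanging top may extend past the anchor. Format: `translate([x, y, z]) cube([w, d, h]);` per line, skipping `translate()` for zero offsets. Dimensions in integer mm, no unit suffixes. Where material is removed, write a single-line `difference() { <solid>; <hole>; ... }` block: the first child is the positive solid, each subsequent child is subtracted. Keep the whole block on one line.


difference() { translate([243, 383, 0]) cube([5160, 212, 2780]); translate([2438, 383, 0]) cube([758, 212, 2047]); }
translate([243, 4751, 0]) cube([5160, 212, 2780]);
translate([243, 595, 0]) cube([212, 4156, 2780]);
translate([5191, 595, 0]) cube([212, 4156, 2780]);


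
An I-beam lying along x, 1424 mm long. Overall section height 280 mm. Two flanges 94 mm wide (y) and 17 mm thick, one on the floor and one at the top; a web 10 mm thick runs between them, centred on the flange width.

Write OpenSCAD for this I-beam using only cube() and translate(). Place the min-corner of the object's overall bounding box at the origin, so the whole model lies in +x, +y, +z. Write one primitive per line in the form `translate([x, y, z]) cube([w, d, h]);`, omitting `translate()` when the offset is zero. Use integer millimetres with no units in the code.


cube([1424, 94, 17]);
translate([0, 42, 17]) cube([1424, 10, 246]);
translate([0, 0, 263]) cube([1424, 94, 17]);


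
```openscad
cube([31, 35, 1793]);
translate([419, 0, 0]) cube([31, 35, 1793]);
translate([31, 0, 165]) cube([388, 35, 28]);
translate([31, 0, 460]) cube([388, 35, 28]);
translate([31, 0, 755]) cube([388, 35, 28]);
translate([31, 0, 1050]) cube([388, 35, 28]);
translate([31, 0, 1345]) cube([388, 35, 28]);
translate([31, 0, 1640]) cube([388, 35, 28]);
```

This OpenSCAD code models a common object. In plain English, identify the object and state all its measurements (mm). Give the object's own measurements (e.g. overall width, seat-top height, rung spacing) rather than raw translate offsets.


A straight ladder. Two 31×35 mm vertical rails, 1793 mm tall, stand 450 mm apart (outside-to-outside) with their front faces coplanar on the −y side. 6 rungs, each 35 mm deep and 28 mm tall, span between the inner faces of the rails, front faces flush with the rails. The lowest rung's underside is at z = 165 mm and rungs are spaced 295 mm apart (underside to underside).


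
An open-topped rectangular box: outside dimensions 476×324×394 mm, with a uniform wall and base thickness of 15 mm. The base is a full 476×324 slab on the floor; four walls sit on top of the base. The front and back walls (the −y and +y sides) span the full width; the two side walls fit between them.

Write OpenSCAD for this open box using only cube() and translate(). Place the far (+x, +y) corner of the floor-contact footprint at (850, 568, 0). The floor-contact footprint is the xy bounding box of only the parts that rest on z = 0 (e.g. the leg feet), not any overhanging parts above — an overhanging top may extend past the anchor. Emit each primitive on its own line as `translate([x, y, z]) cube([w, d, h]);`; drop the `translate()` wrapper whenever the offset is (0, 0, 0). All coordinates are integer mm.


translate([374, 244, 0]) cube([476, 324, 15]);
translate([374, 244, 15]) cube([476, 15, 379]);
translate([374, 553, 15]) cube([476, 15, 379]);
translate([374, 259, 15]) cube([15, 294, 379]);
translate([835, 259, 15]) cube([15, 294, 379]);


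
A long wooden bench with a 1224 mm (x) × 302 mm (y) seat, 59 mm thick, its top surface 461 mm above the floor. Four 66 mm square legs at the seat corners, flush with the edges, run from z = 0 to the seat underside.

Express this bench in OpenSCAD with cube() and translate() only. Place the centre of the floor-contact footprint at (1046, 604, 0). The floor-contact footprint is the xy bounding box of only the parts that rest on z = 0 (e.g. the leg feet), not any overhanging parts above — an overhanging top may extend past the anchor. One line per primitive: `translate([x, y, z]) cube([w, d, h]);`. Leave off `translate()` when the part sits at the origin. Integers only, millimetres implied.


// leg_h = 461 − 59 = 402
translate([434, 453, 402]) cube([1224, 302, 59]);
translate([434, 453, 0]) cube([66, 66, 402]);
translate([434, 689, 0]) cube([66, 66, 402]);
translate([1592, 453, 0]) cube([66, 66, 402]);
translate([1592, 689, 0]) cube([66, 66, 402]);


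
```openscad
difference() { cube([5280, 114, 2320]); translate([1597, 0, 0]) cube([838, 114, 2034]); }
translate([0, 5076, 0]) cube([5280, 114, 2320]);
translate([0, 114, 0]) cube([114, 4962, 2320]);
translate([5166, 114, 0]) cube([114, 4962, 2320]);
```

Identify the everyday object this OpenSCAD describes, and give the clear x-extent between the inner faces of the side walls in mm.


A single room. The interior width is 5052 mm.

Four walls enclosing a rectangle with a door in the front wall — a room. Outside width 5280 minus two 114 mm walls gives 5052 mm.


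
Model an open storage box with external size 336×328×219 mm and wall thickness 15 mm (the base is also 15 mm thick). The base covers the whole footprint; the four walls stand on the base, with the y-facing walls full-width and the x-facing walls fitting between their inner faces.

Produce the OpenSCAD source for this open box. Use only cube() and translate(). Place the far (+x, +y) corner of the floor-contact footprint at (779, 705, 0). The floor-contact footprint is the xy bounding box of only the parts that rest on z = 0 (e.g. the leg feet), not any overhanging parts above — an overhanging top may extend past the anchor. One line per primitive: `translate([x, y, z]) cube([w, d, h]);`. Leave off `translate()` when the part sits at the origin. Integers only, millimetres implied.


translate([443, 377, 0]) cube([336, 328, 15]);
translate([443, 377, 15]) cube([336, 15, 204]);
translate([443, 690, 15]) cube([336, 15, 204]);
translate([443, 392, 15]) cube([15, 298, 204]);
translate([764, 392, 15]) cube([15, 298, 204]);


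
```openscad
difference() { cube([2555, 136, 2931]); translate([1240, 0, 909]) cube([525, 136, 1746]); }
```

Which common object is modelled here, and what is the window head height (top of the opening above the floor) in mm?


A wall with a window opening. The window head height is 2655 mm.

A wall with a rectangular opening subtracted — a window. Sill at z = 909, opening 1746 mm tall, so the head is at 909 + 1746 = 2655 mm.


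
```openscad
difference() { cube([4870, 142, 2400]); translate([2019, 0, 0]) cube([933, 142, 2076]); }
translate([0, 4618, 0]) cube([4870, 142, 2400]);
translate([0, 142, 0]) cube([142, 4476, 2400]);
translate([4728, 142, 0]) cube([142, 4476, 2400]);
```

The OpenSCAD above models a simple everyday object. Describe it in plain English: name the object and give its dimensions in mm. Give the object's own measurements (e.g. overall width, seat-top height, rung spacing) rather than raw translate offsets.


A single room: four walls, each 2400 mm tall and 142 mm thick, enclosing an outside footprint 4870×4760 mm (x × y), no floor or roof. The front and back walls (−y and +y sides) run the full x-width; the side walls fit between their inner faces. A door opening 933 mm wide and 2076 mm tall is cut through the front wall from the floor up, its −x edge 2019 mm from the wall's −x end.


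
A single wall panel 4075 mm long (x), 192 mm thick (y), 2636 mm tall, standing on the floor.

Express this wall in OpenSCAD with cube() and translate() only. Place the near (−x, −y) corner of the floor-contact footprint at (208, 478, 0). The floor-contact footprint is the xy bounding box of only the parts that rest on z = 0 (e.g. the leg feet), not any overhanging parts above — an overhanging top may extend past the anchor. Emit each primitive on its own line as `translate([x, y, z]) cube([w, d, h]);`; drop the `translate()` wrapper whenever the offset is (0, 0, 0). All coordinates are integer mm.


translate([208, 478, 0]) cube([4075, 192, 2636]);


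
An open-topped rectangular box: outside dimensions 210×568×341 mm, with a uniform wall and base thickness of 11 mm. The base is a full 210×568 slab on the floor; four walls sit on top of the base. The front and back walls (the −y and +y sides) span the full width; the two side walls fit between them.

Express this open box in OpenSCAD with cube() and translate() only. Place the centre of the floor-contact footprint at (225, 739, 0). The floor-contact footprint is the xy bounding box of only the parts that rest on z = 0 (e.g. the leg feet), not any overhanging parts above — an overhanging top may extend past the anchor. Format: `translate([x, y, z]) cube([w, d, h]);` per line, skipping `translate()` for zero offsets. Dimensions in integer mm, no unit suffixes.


translate([120, 455, 0]) cube([210, 568, 11]);
translate([120, 455, 11]) cube([210, 11, 330]);
translate([120, 1012, 11]) cube([210, 11, 330]);
translate([120, 466, 11]) cube([11, 546, 330]);
translate([319, 466, 11]) cube([11, 546, 330]);


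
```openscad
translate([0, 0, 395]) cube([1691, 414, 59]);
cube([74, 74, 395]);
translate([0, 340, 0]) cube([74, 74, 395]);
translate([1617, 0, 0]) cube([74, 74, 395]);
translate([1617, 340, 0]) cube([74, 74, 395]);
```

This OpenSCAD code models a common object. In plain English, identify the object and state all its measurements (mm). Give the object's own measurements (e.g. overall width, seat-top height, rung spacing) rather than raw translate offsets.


A bench: a 1691×414 mm seat slab, 59 mm thick, top at z = 454 mm, on four 74×74 mm square legs flush with the seat corners and standing on z = 0.


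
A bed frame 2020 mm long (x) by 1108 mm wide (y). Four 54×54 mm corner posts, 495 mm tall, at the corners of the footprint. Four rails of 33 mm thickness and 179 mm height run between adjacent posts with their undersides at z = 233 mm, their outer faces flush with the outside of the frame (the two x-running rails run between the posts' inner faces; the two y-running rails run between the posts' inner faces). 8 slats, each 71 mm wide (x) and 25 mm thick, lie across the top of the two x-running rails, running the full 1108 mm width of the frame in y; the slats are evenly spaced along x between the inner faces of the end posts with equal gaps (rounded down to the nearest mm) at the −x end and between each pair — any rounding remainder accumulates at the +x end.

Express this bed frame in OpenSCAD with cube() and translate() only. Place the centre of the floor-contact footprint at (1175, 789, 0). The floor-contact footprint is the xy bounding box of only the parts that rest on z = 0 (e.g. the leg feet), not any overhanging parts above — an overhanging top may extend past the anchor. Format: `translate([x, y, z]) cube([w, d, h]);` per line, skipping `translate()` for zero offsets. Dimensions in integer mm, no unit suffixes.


// slat z = rail_z + rail_h = 233 + 179 = 412
// slat gap = ⌊(1912 − 8·71) / 9⌋ = 149
translate([165, 235, 0]) cube([54, 54, 495]);
translate([165, 1289, 0]) cube([54, 54, 495]);
translate([2131, 235, 0]) cube([54, 54, 495]);
translate([2131, 1289, 0]) cube([54, 54, 495]);
translate([219, 235, 233]) cube([1912, 33, 179]);
translate([219, 1310, 233]) cube([1912, 33, 179]);
translate([165, 289, 233]) cube([33, 1000, 179]);
translate([2152, 289, 233]) cube([33, 1000, 179]);
translate([368, 235, 412]) cube([71, 1108, 25]);
translate([588, 235, 412]) cube([71, 1108, 25]);
translate([808, 235, 412]) cube([71, 1108, 25]);
translate([1028, 235, 412]) cube([71, 1108, 25]);
translate([1248, 235, 412]) cube([71, 1108, 25]);
translate([1468, 235, 412]) cube([71, 1108, 25]);
translate([1688, 235, 412]) cube([71, 1108, 25]);
translate([1908, 235, 412]) cube([71, 1108, 25]);


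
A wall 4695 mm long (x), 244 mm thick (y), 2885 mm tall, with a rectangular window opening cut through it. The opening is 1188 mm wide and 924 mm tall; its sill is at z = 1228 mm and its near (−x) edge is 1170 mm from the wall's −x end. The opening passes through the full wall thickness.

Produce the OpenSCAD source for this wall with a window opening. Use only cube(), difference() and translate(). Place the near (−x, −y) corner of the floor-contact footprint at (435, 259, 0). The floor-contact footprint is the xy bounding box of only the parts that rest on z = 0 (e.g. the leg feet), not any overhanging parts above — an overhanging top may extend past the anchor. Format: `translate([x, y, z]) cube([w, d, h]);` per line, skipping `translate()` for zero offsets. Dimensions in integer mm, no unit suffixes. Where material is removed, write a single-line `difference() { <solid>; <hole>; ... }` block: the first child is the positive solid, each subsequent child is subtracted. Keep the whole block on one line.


difference() { translate([435, 259, 0]) cube([4695, 244, 2885]); translate([1605, 259, 1228]) cube([1188, 244, 924]); }


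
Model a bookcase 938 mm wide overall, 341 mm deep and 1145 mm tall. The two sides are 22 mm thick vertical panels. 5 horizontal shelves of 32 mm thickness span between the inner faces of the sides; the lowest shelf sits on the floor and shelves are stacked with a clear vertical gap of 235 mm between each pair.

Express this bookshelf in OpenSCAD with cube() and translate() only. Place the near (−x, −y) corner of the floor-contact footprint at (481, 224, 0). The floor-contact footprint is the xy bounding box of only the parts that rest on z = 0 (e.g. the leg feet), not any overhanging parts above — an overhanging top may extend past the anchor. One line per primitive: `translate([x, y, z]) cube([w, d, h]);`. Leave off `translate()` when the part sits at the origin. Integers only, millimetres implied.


translate([481, 224, 0]) cube([22, 341, 1145]);
translate([1397, 224, 0]) cube([22, 341, 1145]);
translate([503, 224, 0]) cube([894, 341, 32]);
translate([503, 224, 267]) cube([894, 341, 32]);
translate([503, 224, 534]) cube([894, 341, 32]);
translate([503, 224, 801]) cube([894, 341, 32]);
translate([503, 224, 1068]) cube([894, 341, 32]);


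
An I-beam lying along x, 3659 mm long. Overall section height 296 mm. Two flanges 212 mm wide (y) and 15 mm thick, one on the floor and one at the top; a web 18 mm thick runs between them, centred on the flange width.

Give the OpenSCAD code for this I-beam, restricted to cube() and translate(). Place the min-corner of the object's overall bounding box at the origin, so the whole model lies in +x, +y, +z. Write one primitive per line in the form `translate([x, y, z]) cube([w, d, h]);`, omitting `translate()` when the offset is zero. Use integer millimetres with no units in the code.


cube([3659, 212, 15]);
translate([0, 97, 15]) cube([3659, 18, 266]);
translate([0, 0, 281]) cube([3659, 212, 15]);


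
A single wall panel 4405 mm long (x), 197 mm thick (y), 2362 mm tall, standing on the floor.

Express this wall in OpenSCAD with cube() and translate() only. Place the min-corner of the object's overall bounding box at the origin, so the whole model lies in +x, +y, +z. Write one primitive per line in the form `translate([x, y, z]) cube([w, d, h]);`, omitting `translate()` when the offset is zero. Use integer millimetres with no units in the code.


cube([4405, 197, 2362]);


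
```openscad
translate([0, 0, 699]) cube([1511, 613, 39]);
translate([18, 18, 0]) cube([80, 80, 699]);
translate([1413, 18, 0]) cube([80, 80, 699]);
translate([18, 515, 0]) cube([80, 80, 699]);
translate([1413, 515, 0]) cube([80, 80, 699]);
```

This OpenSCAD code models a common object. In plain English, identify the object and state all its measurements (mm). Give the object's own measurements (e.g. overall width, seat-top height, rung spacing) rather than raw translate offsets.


A rectangular dining table. The top is 1511×613×39 mm with its upper surface at z = 738 mm. It stands on four 80×80 mm square legs, each inset 18 mm from the nearest pair of top edges, running from the floor to the underside of the top.


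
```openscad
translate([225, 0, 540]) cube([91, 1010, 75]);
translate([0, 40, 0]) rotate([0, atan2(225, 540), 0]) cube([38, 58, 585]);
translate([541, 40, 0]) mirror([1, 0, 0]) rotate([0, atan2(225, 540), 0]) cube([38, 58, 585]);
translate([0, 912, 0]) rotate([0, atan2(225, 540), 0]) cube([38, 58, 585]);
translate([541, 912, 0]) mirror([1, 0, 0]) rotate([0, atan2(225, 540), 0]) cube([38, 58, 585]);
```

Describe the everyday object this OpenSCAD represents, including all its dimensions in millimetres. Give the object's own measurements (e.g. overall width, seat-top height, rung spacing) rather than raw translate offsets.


A sawhorse. A 91×1010×75 mm beam (x, y, z) sits on two A-frame leg pairs. Each pair is two raked legs of 38×58 mm section (58 mm along y) splaying symmetrically in x. Each leg rises 540 mm vertically over 225 mm of horizontal reach and is 585 mm long along its own axis. Every leg's outer bottom edge rests on the floor and its outer top edge meets a bottom edge of the beam — the left legs (tilting toward +x) meet the beam's −x bottom edge, the right legs (their mirror images, tilting toward −x) meet its +x bottom edge — so the leg tops tuck under the beam, the beam's underside is 540 mm above the floor, and the feet are 541 mm apart outside-to-outside with the beam centred between them. The two leg pairs are set in 40 mm from either end of the beam.


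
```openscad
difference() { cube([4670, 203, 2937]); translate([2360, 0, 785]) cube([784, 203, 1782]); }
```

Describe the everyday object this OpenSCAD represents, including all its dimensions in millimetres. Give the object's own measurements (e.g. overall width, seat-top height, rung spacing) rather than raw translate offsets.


A wall 4670 mm long (x), 203 mm thick (y), 2937 mm tall, with a rectangular window opening cut through it. The opening is 784 mm wide and 1782 mm tall; its sill is at z = 785 mm and its near (−x) edge is 2360 mm from the wall's −x end. The opening passes through the full wall thickness.


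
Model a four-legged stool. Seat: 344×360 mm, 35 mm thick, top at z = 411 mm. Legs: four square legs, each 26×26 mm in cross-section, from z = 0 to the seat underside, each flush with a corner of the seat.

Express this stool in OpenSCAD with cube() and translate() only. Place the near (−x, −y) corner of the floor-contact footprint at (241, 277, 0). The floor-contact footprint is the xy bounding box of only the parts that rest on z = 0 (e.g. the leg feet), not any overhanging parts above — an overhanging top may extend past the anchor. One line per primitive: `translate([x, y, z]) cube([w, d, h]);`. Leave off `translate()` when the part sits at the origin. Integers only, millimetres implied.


// leg_h = 411 - 35 = 376
translate([241, 277, 376]) cube([344, 360, 35]);
translate([241, 277, 0]) cube([26, 26, 376]);
translate([559, 277, 0]) cube([26, 26, 376]);
translate([241, 611, 0]) cube([26, 26, 376]);
translate([559, 611, 0]) cube([26, 26, 376]);


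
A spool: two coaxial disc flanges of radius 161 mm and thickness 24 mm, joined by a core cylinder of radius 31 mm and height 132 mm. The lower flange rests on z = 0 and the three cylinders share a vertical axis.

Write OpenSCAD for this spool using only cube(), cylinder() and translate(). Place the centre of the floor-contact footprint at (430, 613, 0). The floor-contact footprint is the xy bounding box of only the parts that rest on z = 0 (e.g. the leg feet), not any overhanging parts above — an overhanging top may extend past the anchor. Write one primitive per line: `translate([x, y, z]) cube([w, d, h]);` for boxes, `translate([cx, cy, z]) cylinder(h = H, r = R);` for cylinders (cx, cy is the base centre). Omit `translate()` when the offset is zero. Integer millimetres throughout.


translate([430, 613, 0]) cylinder(h = 24, r = 161);
translate([430, 613, 24]) cylinder(h = 132, r = 31);
translate([430, 613, 156]) cylinder(h = 24, r = 161);


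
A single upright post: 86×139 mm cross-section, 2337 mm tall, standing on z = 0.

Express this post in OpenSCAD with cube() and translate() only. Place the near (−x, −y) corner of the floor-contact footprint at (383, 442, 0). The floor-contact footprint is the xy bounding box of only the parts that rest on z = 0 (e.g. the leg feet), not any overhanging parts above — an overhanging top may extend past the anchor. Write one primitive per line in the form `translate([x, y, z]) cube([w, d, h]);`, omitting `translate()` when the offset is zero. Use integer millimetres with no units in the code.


translate([383, 442, 0]) cube([86, 139, 2337]);


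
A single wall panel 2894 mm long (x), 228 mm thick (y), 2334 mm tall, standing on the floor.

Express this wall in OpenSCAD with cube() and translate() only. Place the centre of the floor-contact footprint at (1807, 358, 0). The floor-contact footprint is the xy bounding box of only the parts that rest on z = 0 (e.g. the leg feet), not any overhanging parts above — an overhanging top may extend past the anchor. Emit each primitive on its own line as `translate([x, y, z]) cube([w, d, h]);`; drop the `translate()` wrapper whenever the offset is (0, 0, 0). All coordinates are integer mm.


translate([360, 244, 0]) cube([2894, 228, 2334]);


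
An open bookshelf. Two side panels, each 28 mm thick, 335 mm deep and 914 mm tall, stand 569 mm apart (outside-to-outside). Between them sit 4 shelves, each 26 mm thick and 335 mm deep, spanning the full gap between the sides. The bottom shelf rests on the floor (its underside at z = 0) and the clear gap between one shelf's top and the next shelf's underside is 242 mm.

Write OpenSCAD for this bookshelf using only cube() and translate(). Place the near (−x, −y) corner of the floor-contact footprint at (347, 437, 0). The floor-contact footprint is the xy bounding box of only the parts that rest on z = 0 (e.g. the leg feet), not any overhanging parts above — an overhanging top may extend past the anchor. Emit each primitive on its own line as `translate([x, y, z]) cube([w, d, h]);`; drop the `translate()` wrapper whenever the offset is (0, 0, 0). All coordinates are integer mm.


translate([347, 437, 0]) cube([28, 335, 914]);
translate([888, 437, 0]) cube([28, 335, 914]);
translate([375, 437, 0]) cube([513, 335, 26]);
translate([375, 437, 268]) cube([513, 335, 26]);
translate([375, 437, 536]) cube([513, 335, 26]);
translate([375, 437, 804]) cube([513, 335, 26]);


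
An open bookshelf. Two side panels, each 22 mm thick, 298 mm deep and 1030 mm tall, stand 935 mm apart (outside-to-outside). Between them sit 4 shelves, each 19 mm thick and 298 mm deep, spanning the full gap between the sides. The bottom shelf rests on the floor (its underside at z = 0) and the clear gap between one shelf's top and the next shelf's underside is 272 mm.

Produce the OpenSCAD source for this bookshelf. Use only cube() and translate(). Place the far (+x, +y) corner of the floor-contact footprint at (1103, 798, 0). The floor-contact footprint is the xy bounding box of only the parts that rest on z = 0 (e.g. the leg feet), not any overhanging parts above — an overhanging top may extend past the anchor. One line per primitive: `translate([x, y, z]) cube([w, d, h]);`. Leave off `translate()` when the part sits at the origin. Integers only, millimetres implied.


translate([168, 500, 0]) cube([22, 298, 1030]);
translate([1081, 500, 0]) cube([22, 298, 1030]);
translate([190, 500, 0]) cube([891, 298, 19]);
translate([190, 500, 291]) cube([891, 298, 19]);
translate([190, 500, 582]) cube([891, 298, 19]);
translate([190, 500, 873]) cube([891, 298, 19]);


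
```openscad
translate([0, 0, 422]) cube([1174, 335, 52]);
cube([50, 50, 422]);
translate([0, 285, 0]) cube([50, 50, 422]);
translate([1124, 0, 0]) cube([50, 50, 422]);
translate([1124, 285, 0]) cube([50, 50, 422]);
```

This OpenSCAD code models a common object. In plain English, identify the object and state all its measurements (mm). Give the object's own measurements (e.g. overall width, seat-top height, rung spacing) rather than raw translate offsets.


A bench: a 1174×335 mm seat slab, 52 mm thick, top at z = 474 mm, on four 50×50 mm square legs flush with the seat corners and standing on z = 0.
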